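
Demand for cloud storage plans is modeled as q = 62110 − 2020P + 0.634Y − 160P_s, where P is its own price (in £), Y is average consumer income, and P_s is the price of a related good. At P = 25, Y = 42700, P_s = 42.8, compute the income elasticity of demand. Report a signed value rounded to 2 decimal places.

At the given values, q = 62110 − 2020(25) + 0.634(42700) − 160(42.8) = 31833.8.
∂q/∂Y = 0.634.
E = (0.634) × (42700/31833.8) = 0.8504…

0.85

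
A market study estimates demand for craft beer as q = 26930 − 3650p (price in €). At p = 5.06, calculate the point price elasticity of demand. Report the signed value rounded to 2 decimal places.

-2.18

dq/dp = −3650. At p = 5.06, q = 26930 − 3650(5.06) = 8461.
Ed = (dq/dp)·(p/q) = −3650 × (5.06/8461) = -2.1828…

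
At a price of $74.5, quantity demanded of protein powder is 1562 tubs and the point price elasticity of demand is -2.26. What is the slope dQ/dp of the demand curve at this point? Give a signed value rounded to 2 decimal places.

-47.38

Ed = (dQ/dp)·(p/Q) ⇒ dQ/dp = Ed·Q/p = (-2.26)·1562/74.5 = -47.3841…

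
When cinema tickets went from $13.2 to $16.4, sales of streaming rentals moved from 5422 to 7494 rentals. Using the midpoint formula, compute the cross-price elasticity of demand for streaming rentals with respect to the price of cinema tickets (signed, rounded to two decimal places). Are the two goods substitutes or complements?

1.48; substitutes

%ΔQ_{streaming rentals} = (7494 − 5422)/avg = 2072/6458 = 0.320842…
%ΔP_{cinema tickets} = (16.4 − 13.2)/avg = 3.2/14.8 = 0.216216…
E_cross = (2072/6458) / (3.2/14.8) = 1.4838…
E_cross > 0 ⇒ the goods are substitutes.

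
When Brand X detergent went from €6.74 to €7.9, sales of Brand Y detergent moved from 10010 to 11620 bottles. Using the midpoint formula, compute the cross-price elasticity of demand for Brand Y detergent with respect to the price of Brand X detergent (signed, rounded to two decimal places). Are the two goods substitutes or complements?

%ΔQ_{Brand Y detergent} = (11620 − 10010)/avg = 1610/10815 = 0.148867…
%ΔP_{Brand X detergent} = (7.9 − 6.74)/avg = 1.16/7.32 = 0.158469…
E_cross = (1610/10815) / (1.16/7.32) = 0.9394…
E_cross > 0 ⇒ the goods are substitutes.

0.94; substitutes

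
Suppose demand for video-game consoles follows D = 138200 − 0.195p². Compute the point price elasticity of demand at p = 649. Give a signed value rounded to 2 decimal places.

-2.93

dD/dp = −2·0.195·p = -253.11. At p = 649, D = 56065.805.
Ed = (dD/dp)·(p/D) = (-253.11) × (649/56065.805) = -2.9299…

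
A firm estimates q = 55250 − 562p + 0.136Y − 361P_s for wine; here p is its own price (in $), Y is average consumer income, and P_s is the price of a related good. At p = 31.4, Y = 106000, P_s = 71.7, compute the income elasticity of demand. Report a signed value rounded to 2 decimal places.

At the given values, q = 55250 − 562(31.4) + 0.136(106000) − 361(71.7) = 26135.5.
∂q/∂Y = 0.136.
E = (0.136) × (106000/26135.5) = 0.5515…

0.55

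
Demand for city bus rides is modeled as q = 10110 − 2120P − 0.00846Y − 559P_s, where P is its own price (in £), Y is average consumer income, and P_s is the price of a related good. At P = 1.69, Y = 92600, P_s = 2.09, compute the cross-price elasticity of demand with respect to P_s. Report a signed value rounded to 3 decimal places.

-0.255

At the given values, q = 10110 − 2120(1.69) − 0.00846(92600) − 559(2.09) = 4575.494.
∂q/∂P_s = -559.
E = (-559) × (2.09/4575.494) = -0.25534…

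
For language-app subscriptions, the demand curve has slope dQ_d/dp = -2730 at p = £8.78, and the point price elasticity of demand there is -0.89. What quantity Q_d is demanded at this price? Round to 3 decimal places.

26931.910

Ed = (dQ_d/dp)·(p/Q_d) ⇒ Q_d = (dQ_d/dp)·p/Ed = (-2730)·8.78/(-0.89) = 26931.91011…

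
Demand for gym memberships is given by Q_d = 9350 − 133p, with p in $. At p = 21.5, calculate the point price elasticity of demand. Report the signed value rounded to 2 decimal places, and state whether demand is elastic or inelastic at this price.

-0.44; inelastic

dQ_d/dp = −133. At p = 21.5, Q_d = 9350 − 133(21.5) = 6490.5.
Ed = (dQ_d/dp)·(p/Q_d) = −133 × (21.5/6490.5) = -0.4405…
|Ed| = 0.44 < 1, so demand is inelastic.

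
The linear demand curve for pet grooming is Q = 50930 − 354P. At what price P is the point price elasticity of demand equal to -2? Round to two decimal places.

95.91

Ed = −354P/(50930 − 354P). Set this equal to -2:
354P = 2·(50930 − 354P) ⇒ 354P(1 + 2) = 2·50930
P = 2·50930 / (354·3) = 95.9133…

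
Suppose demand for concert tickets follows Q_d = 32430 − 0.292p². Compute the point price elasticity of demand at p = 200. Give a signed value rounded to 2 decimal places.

dQ_d/dp = −2·0.292·p = -116.8. At p = 200, Q_d = 20750.
Ed = (dQ_d/dp)·(p/Q_d) = (-116.8) × (200/20750) = -1.1257…

-1.13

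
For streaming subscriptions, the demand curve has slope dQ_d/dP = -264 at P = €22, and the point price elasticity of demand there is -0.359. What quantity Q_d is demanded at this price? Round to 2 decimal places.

Ed = (dQ_d/dP)·(P/Q_d) ⇒ Q_d = (dQ_d/dP)·P/Ed = (-264)·22/(-0.359) = 16178.2729…

16178.27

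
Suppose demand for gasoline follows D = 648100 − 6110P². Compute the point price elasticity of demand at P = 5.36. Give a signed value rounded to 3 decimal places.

dD/dP = −2·6110·P = -65499.2. At P = 5.36, D = 472562.144.
Ed = (dD/dP)·(P/D) = (-65499.2) × (5.36/472562.144) = -0.74291…

-0.743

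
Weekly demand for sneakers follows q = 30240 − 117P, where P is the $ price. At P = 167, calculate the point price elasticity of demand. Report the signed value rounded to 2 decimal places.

-1.83

dq/dP = −117. At P = 167, q = 30240 − 117(167) = 10701.
Ed = (dq/dP)·(P/q) = −117 × (167/10701) = -1.8259…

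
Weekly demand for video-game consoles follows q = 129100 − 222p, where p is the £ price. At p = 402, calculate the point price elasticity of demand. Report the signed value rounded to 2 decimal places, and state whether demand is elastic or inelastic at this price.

-2.24; elastic

dq/dp = −222. At p = 402, q = 129100 − 222(402) = 39856.
Ed = (dq/dp)·(p/q) = −222 × (402/39856) = -2.2391…
|Ed| = 2.24 > 1, so demand is elastic.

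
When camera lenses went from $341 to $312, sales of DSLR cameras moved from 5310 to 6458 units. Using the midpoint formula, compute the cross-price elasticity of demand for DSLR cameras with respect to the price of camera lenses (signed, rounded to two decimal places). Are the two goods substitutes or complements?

-2.20; complements

%ΔQ_{DSLR cameras} = (6458 − 5310)/avg = 1148/5884 = 0.195105…
%ΔP_{camera lenses} = (312 − 341)/avg = -29/326.5 = -0.088820…
E_cross = (1148/5884) / (-29/326.5) = -2.1966…
E_cross < 0 ⇒ the goods are complements.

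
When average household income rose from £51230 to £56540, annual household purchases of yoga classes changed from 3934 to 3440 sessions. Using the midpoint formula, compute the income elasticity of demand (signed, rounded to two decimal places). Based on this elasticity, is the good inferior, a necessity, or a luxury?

-1.36; inferior

%ΔQ = (3440 − 3934)/[( 3934 + 3440)/2] = -494/3687 = -0.133984…
%ΔIncome = (56540 − 51230)/[( 51230 + 56540)/2] = 5310/53885 = 0.098543…
E_income = (-494/3687) / (5310/53885) = -1.3596…
E_income < 0 ⇒ inferior good.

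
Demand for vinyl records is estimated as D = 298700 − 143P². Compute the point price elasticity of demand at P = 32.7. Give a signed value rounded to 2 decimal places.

-2.10

dD/dP = −2·143·P = -9352.2. At P = 32.7, D = 145791.53.
Ed = (dD/dP)·(P/D) = (-9352.2) × (32.7/145791.53) = -2.0976…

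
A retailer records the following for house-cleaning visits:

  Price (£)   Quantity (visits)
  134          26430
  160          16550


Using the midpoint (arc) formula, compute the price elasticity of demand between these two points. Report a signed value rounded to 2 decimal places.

%ΔQ = (16550 − 26430) / [(26430 + 16550)/2] = -9880/21490 = -0.459748…
%ΔP = (160 − 134) / [(134 + 160)/2] = 26/147 = 0.176870…
Arc Ed = %ΔQ / %ΔP = (-9880/21490) / (26/147) = -2.5993…

-2.60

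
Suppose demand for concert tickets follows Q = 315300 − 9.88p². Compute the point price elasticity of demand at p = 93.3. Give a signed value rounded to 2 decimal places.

-0.75

dQ/dp = −2·9.88·p = -1843.608. At p = 93.3, Q = 229295.6868.
Ed = (dQ/dp)·(p/Q) = (-1843.608) × (93.3/229295.6868) = -0.7501…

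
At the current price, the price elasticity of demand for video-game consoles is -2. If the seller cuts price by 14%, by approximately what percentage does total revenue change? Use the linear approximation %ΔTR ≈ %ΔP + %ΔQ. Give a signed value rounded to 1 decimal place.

%ΔQ ≈ Ed × %ΔP = (-2) × (-14%) = +28.0000%
%ΔTR ≈ %ΔP + %ΔQ = (-14%) + (+28.0000%) = +14.0000%

+14.0%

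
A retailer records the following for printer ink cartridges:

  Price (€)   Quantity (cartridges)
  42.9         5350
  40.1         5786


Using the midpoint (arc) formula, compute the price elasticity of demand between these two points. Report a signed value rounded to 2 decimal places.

-1.16

%ΔQ = (5786 − 5350) / [(5350 + 5786)/2] = 436/5568 = 0.078304…
%ΔP = (40.1 − 42.9) / [(42.9 + 40.1)/2] = -2.8/41.5 = -0.067469…
Arc Ed = %ΔQ / %ΔP = (436/5568) / (-2.8/41.5) = -1.1605…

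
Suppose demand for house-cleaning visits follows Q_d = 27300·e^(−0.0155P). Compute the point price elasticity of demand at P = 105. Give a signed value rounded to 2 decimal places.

dQ_d/dP = −0.0155·Q_d = -83.1151. At P = 105, Q_d = 5362.27.
Ed = (dQ_d/dP)·(P/Q_d) = (-83.1151) × (105/5362.27) = -1.6275

-1.63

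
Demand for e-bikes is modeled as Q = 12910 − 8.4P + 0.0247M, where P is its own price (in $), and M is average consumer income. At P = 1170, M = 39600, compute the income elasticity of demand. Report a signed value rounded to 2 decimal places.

0.24

At the given values, Q = 12910 − 8.4(1170) + 0.0247(39600) = 4060.12.
∂Q/∂M = 0.0247.
E = (0.0247) × (39600/4060.12) = 0.2409…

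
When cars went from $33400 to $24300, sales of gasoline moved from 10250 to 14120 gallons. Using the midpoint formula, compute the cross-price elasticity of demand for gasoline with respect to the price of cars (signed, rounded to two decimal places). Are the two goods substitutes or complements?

-1.01; complements

%ΔQ_{gasoline} = (14120 − 10250)/avg = 3870/12185 = 0.317603…
%ΔP_{cars} = (24300 − 33400)/avg = -9100/28850 = -0.315424…
E_cross = (3870/12185) / (-9100/28850) = -1.0069…
E_cross < 0 ⇒ the goods are complements.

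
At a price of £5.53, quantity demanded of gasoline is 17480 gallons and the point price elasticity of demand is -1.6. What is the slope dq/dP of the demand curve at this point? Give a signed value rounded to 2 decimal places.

-5057.50

Ed = (dq/dP)·(P/q) ⇒ dq/dP = Ed·q/P = (-1.6)·17480/5.53 = -5057.5045…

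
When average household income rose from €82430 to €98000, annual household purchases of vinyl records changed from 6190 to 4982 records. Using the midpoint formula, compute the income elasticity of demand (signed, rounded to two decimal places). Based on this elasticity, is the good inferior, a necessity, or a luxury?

%ΔQ = (4982 − 6190)/[( 6190 + 4982)/2] = -1208/5586 = -0.216254…
%ΔIncome = (98000 − 82430)/[( 82430 + 98000)/2] = 15570/90215 = 0.172587…
E_income = (-1208/5586) / (15570/90215) = -1.2530…
E_income < 0 ⇒ inferior good.

-1.25; inferior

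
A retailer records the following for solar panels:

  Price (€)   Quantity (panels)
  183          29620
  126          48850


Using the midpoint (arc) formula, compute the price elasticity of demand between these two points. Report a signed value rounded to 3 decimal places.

-1.328

%ΔQ = (48850 − 29620) / [(29620 + 48850)/2] = 19230/39235 = 0.490123…
%ΔP = (126 − 183) / [(183 + 126)/2] = -57/154.5 = -0.368932…
Arc Ed = %ΔQ / %ΔP = (19230/39235) / (-57/154.5) = -1.32849…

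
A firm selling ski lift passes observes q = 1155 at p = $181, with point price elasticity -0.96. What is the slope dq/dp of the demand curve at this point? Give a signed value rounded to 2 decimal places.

-6.13

Ed = (dq/dp)·(p/q) ⇒ dq/dp = Ed·q/p = (-0.96)·1155/181 = -6.1259…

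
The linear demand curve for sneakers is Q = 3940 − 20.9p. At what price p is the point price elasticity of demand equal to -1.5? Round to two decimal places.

Ed = −20.9p/(3940 − 20.9p). Set this equal to -1.5:
20.9p = 1.5·(3940 − 20.9p) ⇒ 20.9p(1 + 1.5) = 1.5·3940
p = 1.5·3940 / (20.9·2.5) = 113.1100…

113.11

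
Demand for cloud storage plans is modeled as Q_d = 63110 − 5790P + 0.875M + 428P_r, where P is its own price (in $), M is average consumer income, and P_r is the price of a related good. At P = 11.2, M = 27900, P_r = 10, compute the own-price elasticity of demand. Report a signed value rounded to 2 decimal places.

-2.41

At the given values, Q_d = 63110 − 5790(11.2) + 0.875(27900) + 428(10) = 26954.5.
∂Q_d/∂P = −5790.
E = (-5790) × (11.2/26954.5) = -2.4058…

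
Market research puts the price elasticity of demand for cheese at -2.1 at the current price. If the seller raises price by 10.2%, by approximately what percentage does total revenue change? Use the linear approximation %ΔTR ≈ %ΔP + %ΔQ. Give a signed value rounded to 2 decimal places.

%ΔQ ≈ Ed × %ΔP = (-2.1) × (+10.2%) = -21.4200%
%ΔTR ≈ %ΔP + %ΔQ = (+10.2%) + (-21.4200%) = -11.2200%

-11.22%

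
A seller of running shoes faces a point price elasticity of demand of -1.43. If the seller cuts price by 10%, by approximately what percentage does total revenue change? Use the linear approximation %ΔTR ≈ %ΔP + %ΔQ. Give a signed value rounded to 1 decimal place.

%ΔQ ≈ Ed × %ΔP = (-1.43) × (-10%) = +14.3000%
%ΔTR ≈ %ΔP + %ΔQ = (-10%) + (+14.3000%) = +4.3000%

+4.3%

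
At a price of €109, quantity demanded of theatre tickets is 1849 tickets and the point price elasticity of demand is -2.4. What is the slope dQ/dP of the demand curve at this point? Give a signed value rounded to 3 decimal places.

Ed = (dQ/dP)·(P/Q) ⇒ dQ/dP = Ed·Q/P = (-2.4)·1849/109 = -40.71192…

-40.712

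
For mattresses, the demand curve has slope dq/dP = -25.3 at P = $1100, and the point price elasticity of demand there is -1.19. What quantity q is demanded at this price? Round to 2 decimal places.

23386.55

Ed = (dq/dP)·(P/q) ⇒ q = (dq/dP)·P/Ed = (-25.3)·1100/(-1.19) = 23386.5546…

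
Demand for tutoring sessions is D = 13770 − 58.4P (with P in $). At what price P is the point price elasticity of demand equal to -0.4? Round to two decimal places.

Ed = −58.4P/(13770 − 58.4P). Set this equal to -0.4:
58.4P = 0.4·(13770 − 58.4P) ⇒ 58.4P(1 + 0.4) = 0.4·13770
P = 0.4·13770 / (58.4·1.4) = 67.3679…

67.37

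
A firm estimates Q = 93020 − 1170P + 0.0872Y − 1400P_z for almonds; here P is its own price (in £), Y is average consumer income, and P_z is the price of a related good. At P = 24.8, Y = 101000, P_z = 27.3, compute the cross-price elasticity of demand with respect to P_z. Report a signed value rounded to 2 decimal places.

At the given values, Q = 93020 − 1170(24.8) + 0.0872(101000) − 1400(27.3) = 34591.2.
∂Q/∂P_z = -1400.
E = (-1400) × (27.3/34591.2) = -1.1049…

-1.10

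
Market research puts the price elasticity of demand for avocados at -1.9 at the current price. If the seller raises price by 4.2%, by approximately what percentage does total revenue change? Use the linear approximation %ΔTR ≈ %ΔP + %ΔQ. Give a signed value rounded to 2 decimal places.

%ΔQ ≈ Ed × %ΔP = (-1.9) × (+4.2%) = -7.9800%
%ΔTR ≈ %ΔP + %ΔQ = (+4.2%) + (-7.9800%) = -3.7800%

-3.78%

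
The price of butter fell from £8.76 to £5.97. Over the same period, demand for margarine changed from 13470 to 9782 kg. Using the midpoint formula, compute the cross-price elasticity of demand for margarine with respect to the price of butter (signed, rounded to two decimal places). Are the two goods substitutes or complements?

0.84; substitutes

%ΔQ_{margarine} = (9782 − 13470)/avg = -3688/11626 = -0.317220…
%ΔP_{butter} = (5.97 − 8.76)/avg = -2.79/7.365 = -0.378818…
E_cross = (-3688/11626) / (-2.79/7.365) = 0.8373…
E_cross > 0 ⇒ the goods are substitutes.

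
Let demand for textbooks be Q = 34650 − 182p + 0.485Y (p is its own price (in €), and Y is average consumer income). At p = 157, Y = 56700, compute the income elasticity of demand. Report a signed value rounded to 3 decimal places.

At the given values, Q = 34650 − 182(157) + 0.485(56700) = 33575.5.
∂Q/∂Y = 0.485.
E = (0.485) × (56700/33575.5) = 0.81903…

0.819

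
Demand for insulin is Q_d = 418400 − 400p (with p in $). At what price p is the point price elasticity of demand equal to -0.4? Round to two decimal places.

298.86

Ed = −400p/(418400 − 400p). Set this equal to -0.4:
400p = 0.4·(418400 − 400p) ⇒ 400p(1 + 0.4) = 0.4·418400
p = 0.4·418400 / (400·1.4) = 298.8571…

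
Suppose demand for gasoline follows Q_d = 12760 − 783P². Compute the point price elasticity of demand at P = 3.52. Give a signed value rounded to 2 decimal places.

dQ_d/dP = −2·783·P = -5512.32. At P = 3.52, Q_d = 3058.3168.
Ed = (dQ_d/dP)·(P/Q_d) = (-5512.32) × (3.52/3058.3168) = -6.3444…

-6.34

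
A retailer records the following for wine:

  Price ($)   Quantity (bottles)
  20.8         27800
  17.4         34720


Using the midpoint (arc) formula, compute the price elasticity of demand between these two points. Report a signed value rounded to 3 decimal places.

-1.244

%ΔQ = (34720 − 27800) / [(27800 + 34720)/2] = 6920/31260 = 0.221369…
%ΔP = (17.4 − 20.8) / [(20.8 + 17.4)/2] = -3.4/19.1 = -0.178010…
Arc Ed = %ΔQ / %ΔP = (6920/31260) / (-3.4/19.1) = -1.24357…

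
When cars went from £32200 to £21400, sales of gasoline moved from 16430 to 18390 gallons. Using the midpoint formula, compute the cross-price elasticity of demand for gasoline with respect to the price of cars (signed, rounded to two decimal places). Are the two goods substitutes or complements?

-0.28; complements

%ΔQ_{gasoline} = (18390 − 16430)/avg = 1960/17410 = 0.112578…
%ΔP_{cars} = (21400 − 32200)/avg = -10800/26800 = -0.402985…
E_cross = (1960/17410) / (-10800/26800) = -0.2793…
E_cross < 0 ⇒ the goods are complements.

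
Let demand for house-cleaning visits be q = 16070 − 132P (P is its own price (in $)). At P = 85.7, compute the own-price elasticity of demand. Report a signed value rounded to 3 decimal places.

At the given values, q = 16070 − 132(85.7) = 4757.6.
∂q/∂P = −132.
E = (-132) × (85.7/4757.6) = -2.37775…

-2.378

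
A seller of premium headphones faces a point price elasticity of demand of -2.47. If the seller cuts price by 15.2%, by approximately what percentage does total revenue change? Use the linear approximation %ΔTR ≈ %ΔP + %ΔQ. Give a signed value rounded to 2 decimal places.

%ΔQ ≈ Ed × %ΔP = (-2.47) × (-15.2%) = +37.5440%
%ΔTR ≈ %ΔP + %ΔQ = (-15.2%) + (+37.5440%) = +22.3440%

+22.34%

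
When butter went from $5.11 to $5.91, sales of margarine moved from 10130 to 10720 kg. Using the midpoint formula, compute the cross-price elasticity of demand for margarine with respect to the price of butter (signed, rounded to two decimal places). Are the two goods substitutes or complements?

0.39; substitutes

%ΔQ_{margarine} = (10720 − 10130)/avg = 590/10425 = 0.056594…
%ΔP_{butter} = (5.91 − 5.11)/avg = 0.8/5.51 = 0.145190…
E_cross = (590/10425) / (0.8/5.51) = 0.3897…
E_cross > 0 ⇒ the goods are substitutes.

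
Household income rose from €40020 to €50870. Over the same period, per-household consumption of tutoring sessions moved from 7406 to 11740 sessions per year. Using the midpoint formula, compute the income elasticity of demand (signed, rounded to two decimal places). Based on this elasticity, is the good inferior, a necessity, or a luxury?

%ΔQ = (11740 − 7406)/[( 7406 + 11740)/2] = 4334/9573 = 0.452731…
%ΔIncome = (50870 − 40020)/[( 40020 + 50870)/2] = 10850/45445 = 0.238750…
E_income = (4334/9573) / (10850/45445) = 1.8962…
E_income > 1 ⇒ normal good, luxury.

1.90; luxury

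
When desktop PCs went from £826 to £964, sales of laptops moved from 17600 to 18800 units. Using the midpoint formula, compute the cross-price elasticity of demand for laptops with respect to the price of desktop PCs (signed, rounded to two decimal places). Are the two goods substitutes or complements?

%ΔQ_{laptops} = (18800 − 17600)/avg = 1200/18200 = 0.065934…
%ΔP_{desktop PCs} = (964 − 826)/avg = 138/895 = 0.154189…
E_cross = (1200/18200) / (138/895) = 0.4276…
E_cross > 0 ⇒ the goods are substitutes.

0.43; substitutes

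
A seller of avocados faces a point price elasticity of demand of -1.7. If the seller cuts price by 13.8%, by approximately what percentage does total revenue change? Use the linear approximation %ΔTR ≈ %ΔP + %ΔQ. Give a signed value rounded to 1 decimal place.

+9.7%

%ΔQ ≈ Ed × %ΔP = (-1.7) × (-13.8%) = +23.4600%
%ΔTR ≈ %ΔP + %ΔQ = (-13.8%) + (+23.4600%) = +9.6600%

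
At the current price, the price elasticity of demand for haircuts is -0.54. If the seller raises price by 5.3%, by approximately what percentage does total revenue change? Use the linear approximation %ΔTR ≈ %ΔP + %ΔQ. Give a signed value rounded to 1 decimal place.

+2.4%

%ΔQ ≈ Ed × %ΔP = (-0.54) × (+5.3%) = -2.8620%
%ΔTR ≈ %ΔP + %ΔQ = (+5.3%) + (-2.8620%) = +2.4380%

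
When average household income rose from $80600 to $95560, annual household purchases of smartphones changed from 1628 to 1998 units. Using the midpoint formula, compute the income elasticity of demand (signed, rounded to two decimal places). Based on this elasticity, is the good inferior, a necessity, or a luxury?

%ΔQ = (1998 − 1628)/[( 1628 + 1998)/2] = 370/1813 = 0.204081…
%ΔIncome = (95560 − 80600)/[( 80600 + 95560)/2] = 14960/88080 = 0.169845…
E_income = (370/1813) / (14960/88080) = 1.2015…
E_income > 1 ⇒ normal good, luxury.

1.20; luxury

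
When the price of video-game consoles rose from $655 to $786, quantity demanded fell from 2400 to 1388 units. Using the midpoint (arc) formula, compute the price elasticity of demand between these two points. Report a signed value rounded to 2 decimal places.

-2.94

%ΔQ = (1388 − 2400) / [(2400 + 1388)/2] = -1012/1894 = -0.534318…
%ΔP = (786 − 655) / [(655 + 786)/2] = 131/720.5 = 0.181818…
Arc Ed = %ΔQ / %ΔP = (-1012/1894) / (131/720.5) = -2.9387…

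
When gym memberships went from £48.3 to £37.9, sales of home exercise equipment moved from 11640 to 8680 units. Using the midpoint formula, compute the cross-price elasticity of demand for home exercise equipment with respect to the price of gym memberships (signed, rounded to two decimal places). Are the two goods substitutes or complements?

%ΔQ_{home exercise equipment} = (8680 − 11640)/avg = -2960/10160 = -0.291338…
%ΔP_{gym memberships} = (37.9 − 48.3)/avg = -10.4/43.1 = -0.241299…
E_cross = (-2960/10160) / (-10.4/43.1) = 1.2073…
E_cross > 0 ⇒ the goods are substitutes.

1.21; substitutes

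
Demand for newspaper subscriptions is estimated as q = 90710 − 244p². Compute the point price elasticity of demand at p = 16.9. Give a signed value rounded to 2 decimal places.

-6.63

dq/dp = −2·244·p = -8247.2. At p = 16.9, q = 21021.16.
Ed = (dq/dp)·(p/q) = (-8247.2) × (16.9/21021.16) = -6.6303…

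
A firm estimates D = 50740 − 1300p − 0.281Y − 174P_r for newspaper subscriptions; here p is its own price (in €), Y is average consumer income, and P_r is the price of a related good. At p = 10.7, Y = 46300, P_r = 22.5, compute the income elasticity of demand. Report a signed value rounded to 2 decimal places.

-0.65

At the given values, D = 50740 − 1300(10.7) − 0.281(46300) − 174(22.5) = 19904.7.
∂D/∂Y = -0.281.
E = (-0.281) × (46300/19904.7) = -0.6536…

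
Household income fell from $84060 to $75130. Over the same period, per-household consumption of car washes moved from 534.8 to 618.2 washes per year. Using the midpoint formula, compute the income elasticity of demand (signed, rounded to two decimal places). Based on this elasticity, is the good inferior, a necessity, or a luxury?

-1.29; inferior

%ΔQ = (618.2 − 534.8)/[( 534.8 + 618.2)/2] = 83.4/576.5 = 0.144666…
%ΔIncome = (75130 − 84060)/[( 84060 + 75130)/2] = -8930/79595 = -0.112192…
E_income = (83.4/576.5) / (-8930/79595) = -1.2894…
E_income < 0 ⇒ inferior good.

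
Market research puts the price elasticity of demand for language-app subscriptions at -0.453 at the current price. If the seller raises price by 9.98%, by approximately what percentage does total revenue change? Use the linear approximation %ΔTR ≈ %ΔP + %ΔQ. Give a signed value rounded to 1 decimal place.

+5.5%

%ΔQ ≈ Ed × %ΔP = (-0.453) × (+9.98%) = -4.5209%
%ΔTR ≈ %ΔP + %ΔQ = (+9.98%) + (-4.5209%) = +5.4591%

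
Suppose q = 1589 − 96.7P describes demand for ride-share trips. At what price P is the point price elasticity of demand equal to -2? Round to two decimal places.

10.95

Ed = −96.7P/(1589 − 96.7P). Set this equal to -2:
96.7P = 2·(1589 − 96.7P) ⇒ 96.7P(1 + 2) = 2·1589
P = 2·1589 / (96.7·3) = 10.9548…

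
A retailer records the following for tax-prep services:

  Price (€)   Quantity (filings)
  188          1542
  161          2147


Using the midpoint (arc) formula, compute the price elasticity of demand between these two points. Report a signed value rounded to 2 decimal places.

%ΔQ = (2147 − 1542) / [(1542 + 2147)/2] = 605/1844.5 = 0.328002…
%ΔP = (161 − 188) / [(188 + 161)/2] = -27/174.5 = -0.154727…
Arc Ed = %ΔQ / %ΔP = (605/1844.5) / (-27/174.5) = -2.1198…

-2.12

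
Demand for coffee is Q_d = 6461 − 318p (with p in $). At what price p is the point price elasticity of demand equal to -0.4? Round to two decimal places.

Ed = −318p/(6461 − 318p). Set this equal to -0.4:
318p = 0.4·(6461 − 318p) ⇒ 318p(1 + 0.4) = 0.4·6461
p = 0.4·6461 / (318·1.4) = 5.8050…

5.81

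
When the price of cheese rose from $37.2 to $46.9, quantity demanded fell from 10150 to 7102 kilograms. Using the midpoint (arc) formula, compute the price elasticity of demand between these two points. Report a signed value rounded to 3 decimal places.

-1.532

%ΔQ = (7102 − 10150) / [(10150 + 7102)/2] = -3048/8626 = -0.353350…
%ΔP = (46.9 − 37.2) / [(37.2 + 46.9)/2] = 9.7/42.05 = 0.230677…
Arc Ed = %ΔQ / %ΔP = (-3048/8626) / (9.7/42.05) = -1.53179…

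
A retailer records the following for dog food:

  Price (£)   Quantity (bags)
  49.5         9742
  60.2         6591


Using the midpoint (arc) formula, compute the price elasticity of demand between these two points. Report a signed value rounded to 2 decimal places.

%ΔQ = (6591 − 9742) / [(9742 + 6591)/2] = -3151/8166.5 = -0.385844…
%ΔP = (60.2 − 49.5) / [(49.5 + 60.2)/2] = 10.7/54.85 = 0.195077…
Arc Ed = %ΔQ / %ΔP = (-3151/8166.5) / (10.7/54.85) = -1.9779…

-1.98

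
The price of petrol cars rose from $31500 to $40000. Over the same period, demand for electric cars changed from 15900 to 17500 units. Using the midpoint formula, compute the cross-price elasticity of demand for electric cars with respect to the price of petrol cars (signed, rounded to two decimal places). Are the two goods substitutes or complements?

%ΔQ_{electric cars} = (17500 − 15900)/avg = 1600/16700 = 0.095808…
%ΔP_{petrol cars} = (40000 − 31500)/avg = 8500/35750 = 0.237762…
E_cross = (1600/16700) / (8500/35750) = 0.4029…
E_cross > 0 ⇒ the goods are substitutes.

0.40; substitutes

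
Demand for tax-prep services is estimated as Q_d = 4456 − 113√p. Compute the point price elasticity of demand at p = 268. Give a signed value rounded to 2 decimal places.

dQ_d/dp = −113/(2√p) = -3.45129. At p = 268, Q_d = 2606.11.
Ed = (dQ_d/dp)·(p/Q_d) = (-3.45129) × (268/2606.11) = -0.3549…

-0.35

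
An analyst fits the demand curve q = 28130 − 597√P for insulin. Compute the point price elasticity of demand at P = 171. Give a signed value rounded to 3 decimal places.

-0.192

dq/dP = −597/(2√P) = -22.8269. At P = 171, q = 20323.2.
Ed = (dq/dP)·(P/q) = (-22.8269) × (171/20323.2) = -0.19206…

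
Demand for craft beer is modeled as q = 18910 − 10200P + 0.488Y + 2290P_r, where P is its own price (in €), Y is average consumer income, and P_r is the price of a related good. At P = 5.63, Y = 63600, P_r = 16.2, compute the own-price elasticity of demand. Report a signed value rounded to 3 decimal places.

-1.939

At the given values, q = 18910 − 10200(5.63) + 0.488(63600) + 2290(16.2) = 29618.8.
∂q/∂P = −10200.
E = (-10200) × (5.63/29618.8) = -1.93883…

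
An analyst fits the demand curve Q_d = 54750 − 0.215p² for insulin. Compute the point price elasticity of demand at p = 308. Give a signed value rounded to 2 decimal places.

dQ_d/dp = −2·0.215·p = -132.44. At p = 308, Q_d = 34354.24.
Ed = (dQ_d/dp)·(p/Q_d) = (-132.44) × (308/34354.24) = -1.1873…

-1.19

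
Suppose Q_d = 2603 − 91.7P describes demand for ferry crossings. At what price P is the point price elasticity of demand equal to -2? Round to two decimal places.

18.92

Ed = −91.7P/(2603 − 91.7P). Set this equal to -2:
91.7P = 2·(2603 − 91.7P) ⇒ 91.7P(1 + 2) = 2·2603
P = 2·2603 / (91.7·3) = 18.9240…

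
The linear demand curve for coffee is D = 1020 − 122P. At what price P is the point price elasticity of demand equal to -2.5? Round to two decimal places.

5.97

Ed = −122P/(1020 − 122P). Set this equal to -2.5:
122P = 2.5·(1020 − 122P) ⇒ 122P(1 + 2.5) = 2.5·1020
P = 2.5·1020 / (122·3.5) = 5.9718…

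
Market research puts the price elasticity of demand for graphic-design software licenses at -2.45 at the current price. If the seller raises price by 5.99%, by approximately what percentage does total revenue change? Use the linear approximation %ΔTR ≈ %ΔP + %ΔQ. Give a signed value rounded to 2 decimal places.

-8.69%

%ΔQ ≈ Ed × %ΔP = (-2.45) × (+5.99%) = -14.6755%
%ΔTR ≈ %ΔP + %ΔQ = (+5.99%) + (-14.6755%) = -8.6855%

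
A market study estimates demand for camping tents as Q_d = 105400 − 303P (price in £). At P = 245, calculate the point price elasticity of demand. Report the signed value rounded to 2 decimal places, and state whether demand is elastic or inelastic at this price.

-2.38; elastic

dQ_d/dP = −303. At P = 245, Q_d = 105400 − 303(245) = 31165.
Ed = (dQ_d/dP)·(P/Q_d) = −303 × (245/31165) = -2.3819…
|Ed| = 2.38 > 1, so demand is elastic.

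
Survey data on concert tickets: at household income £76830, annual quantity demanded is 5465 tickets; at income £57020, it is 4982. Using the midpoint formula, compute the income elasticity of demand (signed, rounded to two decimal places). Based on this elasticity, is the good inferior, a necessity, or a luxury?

0.31; necessity

%ΔQ = (4982 − 5465)/[( 5465 + 4982)/2] = -483/5223.5 = -0.092466…
%ΔIncome = (57020 − 76830)/[( 76830 + 57020)/2] = -19810/66925 = -0.296002…
E_income = (-483/5223.5) / (-19810/66925) = 0.3123…
0 < E_income < 1 ⇒ normal good, necessity.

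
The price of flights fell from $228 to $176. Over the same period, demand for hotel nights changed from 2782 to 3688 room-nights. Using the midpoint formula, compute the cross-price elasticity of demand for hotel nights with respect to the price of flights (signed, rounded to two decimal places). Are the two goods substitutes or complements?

%ΔQ_{hotel nights} = (3688 − 2782)/avg = 906/3235 = 0.280061…
%ΔP_{flights} = (176 − 228)/avg = -52/202 = -0.257425…
E_cross = (906/3235) / (-52/202) = -1.0879…
E_cross < 0 ⇒ the goods are complements.

-1.09; complements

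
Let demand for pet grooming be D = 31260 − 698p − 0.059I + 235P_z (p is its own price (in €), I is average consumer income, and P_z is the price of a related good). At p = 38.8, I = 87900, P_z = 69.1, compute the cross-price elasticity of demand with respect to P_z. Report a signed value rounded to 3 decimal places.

1.066

At the given values, D = 31260 − 698(38.8) − 0.059(87900) + 235(69.1) = 15230.
∂D/∂P_z = 235.
E = (235) × (69.1/15230) = 1.06621…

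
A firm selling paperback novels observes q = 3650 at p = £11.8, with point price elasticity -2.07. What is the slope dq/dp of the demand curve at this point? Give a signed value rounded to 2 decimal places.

-640.30

Ed = (dq/dp)·(p/q) ⇒ dq/dp = Ed·q/p = (-2.07)·3650/11.8 = -640.2966…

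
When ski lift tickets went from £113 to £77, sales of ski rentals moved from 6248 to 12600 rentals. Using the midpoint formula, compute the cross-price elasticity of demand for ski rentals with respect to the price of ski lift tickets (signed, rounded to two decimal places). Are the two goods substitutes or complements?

-1.78; complements

%ΔQ_{ski rentals} = (12600 − 6248)/avg = 6352/9424 = 0.674023…
%ΔP_{ski lift tickets} = (77 − 113)/avg = -36/95 = -0.378947…
E_cross = (6352/9424) / (-36/95) = -1.7786…
E_cross < 0 ⇒ the goods are complements.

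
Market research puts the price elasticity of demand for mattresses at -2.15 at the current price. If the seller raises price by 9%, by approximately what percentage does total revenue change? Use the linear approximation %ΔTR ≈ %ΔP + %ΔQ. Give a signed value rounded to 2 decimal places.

-10.35%

%ΔQ ≈ Ed × %ΔP = (-2.15) × (+9%) = -19.3500%
%ΔTR ≈ %ΔP + %ΔQ = (+9%) + (-19.3500%) = -10.3500%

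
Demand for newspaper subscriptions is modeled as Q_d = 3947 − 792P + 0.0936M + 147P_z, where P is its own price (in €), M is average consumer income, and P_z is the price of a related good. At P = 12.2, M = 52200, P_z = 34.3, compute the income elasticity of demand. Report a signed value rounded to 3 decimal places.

At the given values, Q_d = 3947 − 792(12.2) + 0.0936(52200) + 147(34.3) = 4212.62.
∂Q_d/∂M = 0.0936.
E = (0.0936) × (52200/4212.62) = 1.15982…

1.160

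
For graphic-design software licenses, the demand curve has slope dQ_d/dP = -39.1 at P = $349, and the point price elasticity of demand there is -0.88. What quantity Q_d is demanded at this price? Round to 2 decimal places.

15506.70

Ed = (dQ_d/dP)·(P/Q_d) ⇒ Q_d = (dQ_d/dP)·P/Ed = (-39.1)·349/(-0.88) = 15506.7045…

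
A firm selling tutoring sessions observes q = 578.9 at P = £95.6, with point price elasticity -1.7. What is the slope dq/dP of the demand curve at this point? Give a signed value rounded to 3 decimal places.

-10.294

Ed = (dq/dP)·(P/q) ⇒ dq/dP = Ed·q/P = (-1.7)·578.9/95.6 = -10.29424…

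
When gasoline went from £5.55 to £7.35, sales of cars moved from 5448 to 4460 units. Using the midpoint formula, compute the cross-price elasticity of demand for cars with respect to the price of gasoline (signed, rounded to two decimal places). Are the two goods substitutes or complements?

-0.71; complements

%ΔQ_{cars} = (4460 − 5448)/avg = -988/4954 = -0.199434…
%ΔP_{gasoline} = (7.35 − 5.55)/avg = 1.8/6.45 = 0.279069…
E_cross = (-988/4954) / (1.8/6.45) = -0.7146…
E_cross < 0 ⇒ the goods are complements.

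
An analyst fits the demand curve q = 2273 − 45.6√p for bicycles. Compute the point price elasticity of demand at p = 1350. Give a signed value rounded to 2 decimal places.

-1.40

dq/dp = −45.6/(2√p) = -0.620537. At p = 1350, q = 597.549.
Ed = (dq/dp)·(p/q) = (-0.620537) × (1350/597.549) = -1.4019…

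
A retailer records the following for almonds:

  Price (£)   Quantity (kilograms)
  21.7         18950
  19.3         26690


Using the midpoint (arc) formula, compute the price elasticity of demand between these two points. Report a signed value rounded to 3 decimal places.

%ΔQ = (26690 − 18950) / [(18950 + 26690)/2] = 7740/22820 = 0.339176…
%ΔP = (19.3 − 21.7) / [(21.7 + 19.3)/2] = -2.4/20.5 = -0.117073…
Arc Ed = %ΔQ / %ΔP = (7740/22820) / (-2.4/20.5) = -2.89712…

-2.897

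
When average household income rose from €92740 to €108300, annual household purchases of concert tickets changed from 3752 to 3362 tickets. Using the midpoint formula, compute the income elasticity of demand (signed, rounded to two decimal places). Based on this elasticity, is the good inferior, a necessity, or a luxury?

-0.71; inferior

%ΔQ = (3362 − 3752)/[( 3752 + 3362)/2] = -390/3557 = -0.109642…
%ΔIncome = (108300 − 92740)/[( 92740 + 108300)/2] = 15560/100520 = 0.154795…
E_income = (-390/3557) / (15560/100520) = -0.7083…
E_income < 0 ⇒ inferior good.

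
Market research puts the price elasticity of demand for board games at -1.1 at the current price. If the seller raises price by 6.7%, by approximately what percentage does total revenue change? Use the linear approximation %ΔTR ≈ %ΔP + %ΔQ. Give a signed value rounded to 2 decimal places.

%ΔQ ≈ Ed × %ΔP = (-1.1) × (+6.7%) = -7.3700%
%ΔTR ≈ %ΔP + %ΔQ = (+6.7%) + (-7.3700%) = -0.6700%

-0.67%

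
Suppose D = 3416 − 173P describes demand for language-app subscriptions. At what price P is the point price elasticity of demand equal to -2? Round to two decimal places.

13.16

Ed = −173P/(3416 − 173P). Set this equal to -2:
173P = 2·(3416 − 173P) ⇒ 173P(1 + 2) = 2·3416
P = 2·3416 / (173·3) = 13.1637…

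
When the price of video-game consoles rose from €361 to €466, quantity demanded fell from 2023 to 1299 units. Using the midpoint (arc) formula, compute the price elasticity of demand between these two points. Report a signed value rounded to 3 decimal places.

-1.717

%ΔQ = (1299 − 2023) / [(2023 + 1299)/2] = -724/1661 = -0.435881…
%ΔP = (466 − 361) / [(361 + 466)/2] = 105/413.5 = 0.253929…
Arc Ed = %ΔQ / %ΔP = (-724/1661) / (105/413.5) = -1.71654…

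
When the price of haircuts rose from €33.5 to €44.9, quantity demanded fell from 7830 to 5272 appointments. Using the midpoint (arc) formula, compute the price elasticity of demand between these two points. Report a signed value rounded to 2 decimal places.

-1.34

%ΔQ = (5272 − 7830) / [(7830 + 5272)/2] = -2558/6551 = -0.390474…
%ΔP = (44.9 − 33.5) / [(33.5 + 44.9)/2] = 11.4/39.2 = 0.290816…
Arc Ed = %ΔQ / %ΔP = (-2558/6551) / (11.4/39.2) = -1.3426…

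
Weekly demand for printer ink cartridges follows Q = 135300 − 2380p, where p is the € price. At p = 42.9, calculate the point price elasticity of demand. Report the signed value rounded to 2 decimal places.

dQ/dp = −2380. At p = 42.9, Q = 135300 − 2380(42.9) = 33198.
Ed = (dQ/dp)·(p/Q) = −2380 × (42.9/33198) = -3.0755…

-3.08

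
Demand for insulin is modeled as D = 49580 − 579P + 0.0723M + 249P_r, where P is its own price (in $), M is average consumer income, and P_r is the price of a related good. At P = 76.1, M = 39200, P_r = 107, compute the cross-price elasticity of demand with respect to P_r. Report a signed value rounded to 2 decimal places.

At the given values, D = 49580 − 579(76.1) + 0.0723(39200) + 249(107) = 34995.26.
∂D/∂P_r = 249.
E = (249) × (107/34995.26) = 0.7613…

0.76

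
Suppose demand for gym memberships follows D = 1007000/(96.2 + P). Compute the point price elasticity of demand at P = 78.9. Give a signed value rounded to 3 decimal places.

dD/dP = −1007000/(96.2 + P)² = -32.8441. At P = 78.9, D = 5751.
Ed = (dD/dP)·(P/D) = (-32.8441) × (78.9/5751) = -0.45059…

-0.451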